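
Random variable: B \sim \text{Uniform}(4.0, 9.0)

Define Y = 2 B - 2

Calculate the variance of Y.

For Y = aB + b: Var(Y) = a² * Var(B)
Var(B) = (9 - 4)^2/12 = 2.0833333
Var(Y) = 2² * 2.0833333 = 4 * 2.0833333 = 8.3333333

8.3333333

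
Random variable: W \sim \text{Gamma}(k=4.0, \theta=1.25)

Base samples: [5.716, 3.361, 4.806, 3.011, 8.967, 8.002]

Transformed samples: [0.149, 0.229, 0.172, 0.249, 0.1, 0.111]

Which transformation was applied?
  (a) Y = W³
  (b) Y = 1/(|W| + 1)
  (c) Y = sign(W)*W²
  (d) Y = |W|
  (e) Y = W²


Checking option (b) Y = 1/(|W| + 1):
  W = 5.716 -> Y = 0.149 ✓
  W = 3.361 -> Y = 0.229 ✓
  W = 4.806 -> Y = 0.172 ✓
All samples match this transformation.

(b) 1/(|W| + 1)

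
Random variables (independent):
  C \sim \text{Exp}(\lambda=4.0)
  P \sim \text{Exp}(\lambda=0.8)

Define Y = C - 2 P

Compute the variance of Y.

For independent RVs: Var(aX + bY) = a²Var(X) + b²Var(Y)
Var(C) = 0.0625
Var(P) = 1.5625
Var(Y) = 1²*0.0625 + (-2)²*1.5625
= 1*0.0625 + 4*1.5625 = 6.3125

6.3125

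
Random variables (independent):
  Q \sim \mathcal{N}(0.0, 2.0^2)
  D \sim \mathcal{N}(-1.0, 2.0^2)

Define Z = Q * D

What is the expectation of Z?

For independent RVs: E[XY] = E[X]*E[Y]
E[Q] = 0
E[D] = -1
E[Z] = 0 * (-1) = 0

0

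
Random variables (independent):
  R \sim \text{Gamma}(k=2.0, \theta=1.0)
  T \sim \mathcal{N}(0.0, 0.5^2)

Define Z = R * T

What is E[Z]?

For independent RVs: E[XY] = E[X]*E[Y]
E[R] = 2
E[T] = 0
E[Z] = 2 * 0 = 0

0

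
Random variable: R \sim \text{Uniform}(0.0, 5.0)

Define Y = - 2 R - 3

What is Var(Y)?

For Y = aR + b: Var(Y) = a² * Var(R)
Var(R) = (5 - 0)^2/12 = 2.0833333
Var(Y) = (-2)² * 2.0833333 = 4 * 2.0833333 = 8.3333333

8.3333333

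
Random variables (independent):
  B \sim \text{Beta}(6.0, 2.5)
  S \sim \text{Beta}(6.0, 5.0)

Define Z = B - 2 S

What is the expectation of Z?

E[Z] = 1*E[B] - 2*E[S]
E[B] = 0.70588235
E[S] = 0.54545455
E[Z] = 1*0.70588235 - 2*0.54545455 = -0.38502674

-0.38502674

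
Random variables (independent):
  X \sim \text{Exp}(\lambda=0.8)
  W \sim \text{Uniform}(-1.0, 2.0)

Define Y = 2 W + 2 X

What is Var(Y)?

For independent RVs: Var(aX + bY) = a²Var(X) + b²Var(Y)
Var(X) = 1.5625
Var(W) = 0.75
Var(Y) = 2²*1.5625 + 2²*0.75
= 4*1.5625 + 4*0.75 = 9.25

9.25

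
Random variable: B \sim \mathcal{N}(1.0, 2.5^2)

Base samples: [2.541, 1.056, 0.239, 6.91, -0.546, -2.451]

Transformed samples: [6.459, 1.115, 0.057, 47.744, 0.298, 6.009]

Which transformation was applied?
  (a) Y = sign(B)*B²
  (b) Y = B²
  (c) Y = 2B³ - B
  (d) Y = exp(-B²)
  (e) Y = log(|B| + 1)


Checking option (b) Y = B²:
  B = 2.541 -> Y = 6.459 ✓
  B = 1.056 -> Y = 1.115 ✓
  B = 0.239 -> Y = 0.057 ✓
All samples match this transformation.

(b) B²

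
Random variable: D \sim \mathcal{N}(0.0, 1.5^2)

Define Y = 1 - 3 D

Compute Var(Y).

For Y = aD + b: Var(Y) = a² * Var(D)
Var(D) = 1.5^2 = 2.25
Var(Y) = (-3)² * 2.25 = 9 * 2.25 = 20.25

20.25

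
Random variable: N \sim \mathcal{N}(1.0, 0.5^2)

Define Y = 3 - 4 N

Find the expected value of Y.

For Y = -4N + 3:
E[Y] = -4 * E[N] + 3
E[N] = 1.0 = 1
E[Y] = -4 * 1 + 3 = -1

-1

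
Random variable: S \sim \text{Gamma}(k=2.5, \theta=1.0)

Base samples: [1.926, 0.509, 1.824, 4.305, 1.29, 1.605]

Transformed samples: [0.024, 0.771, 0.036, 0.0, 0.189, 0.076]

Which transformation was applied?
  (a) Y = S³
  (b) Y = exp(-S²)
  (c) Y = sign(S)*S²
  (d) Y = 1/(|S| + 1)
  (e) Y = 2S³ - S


Checking option (b) Y = exp(-S²):
  S = 1.926 -> Y = 0.024 ✓
  S = 0.509 -> Y = 0.771 ✓
  S = 1.824 -> Y = 0.036 ✓
All samples match this transformation.

(b) exp(-S²)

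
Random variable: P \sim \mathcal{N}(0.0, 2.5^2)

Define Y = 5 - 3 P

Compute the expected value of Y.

For Y = -3P + 5:
E[Y] = -3 * E[P] + 5
E[P] = 0.0 = 0
E[Y] = -3 * 0 + 5 = 5

5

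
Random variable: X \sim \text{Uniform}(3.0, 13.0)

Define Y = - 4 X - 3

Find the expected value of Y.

For Y = -4X - 3:
E[Y] = -4 * E[X] - 3
E[X] = (3 + 13)/2 = 8
E[Y] = -4 * 8 - 3 = -35

-35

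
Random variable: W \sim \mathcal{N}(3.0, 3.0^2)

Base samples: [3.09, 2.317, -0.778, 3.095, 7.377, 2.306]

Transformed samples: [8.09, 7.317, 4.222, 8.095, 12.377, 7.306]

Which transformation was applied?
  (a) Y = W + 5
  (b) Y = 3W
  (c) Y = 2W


Checking option (a) Y = W + 5:
  W = 3.09 -> Y = 8.09 ✓
  W = 2.317 -> Y = 7.317 ✓
  W = -0.778 -> Y = 4.222 ✓
All samples match this transformation.

(a) W + 5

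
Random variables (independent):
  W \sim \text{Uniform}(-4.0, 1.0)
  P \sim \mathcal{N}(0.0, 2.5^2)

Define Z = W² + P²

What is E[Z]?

E[Z] = E[W²] + E[P²]
E[W²] = Var(W) + E[W]² = 2.0833333 + 2.25 = 4.3333333
E[P²] = Var(P) + E[P]² = 6.25 + 0 = 6.25
E[Z] = 4.3333333 + 6.25 = 10.583333

10.583333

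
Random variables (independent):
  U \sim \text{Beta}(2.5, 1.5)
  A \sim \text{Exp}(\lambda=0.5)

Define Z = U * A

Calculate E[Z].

For independent RVs: E[XY] = E[X]*E[Y]
E[U] = 0.625
E[A] = 2
E[Z] = 0.625 * 2 = 1.25

1.25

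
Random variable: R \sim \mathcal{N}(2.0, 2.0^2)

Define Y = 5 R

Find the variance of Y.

For Y = aR + b: Var(Y) = a² * Var(R)
Var(R) = 2.0^2 = 4
Var(Y) = 5² * 4 = 25 * 4 = 100

100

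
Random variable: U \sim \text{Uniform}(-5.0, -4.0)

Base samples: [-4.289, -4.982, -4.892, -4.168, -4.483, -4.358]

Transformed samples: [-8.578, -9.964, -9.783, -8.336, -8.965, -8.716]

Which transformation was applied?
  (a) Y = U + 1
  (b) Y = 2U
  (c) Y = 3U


Checking option (b) Y = 2U:
  U = -4.289 -> Y = -8.578 ✓
  U = -4.982 -> Y = -9.964 ✓
  U = -4.892 -> Y = -9.783 ✓
All samples match this transformation.

(b) 2U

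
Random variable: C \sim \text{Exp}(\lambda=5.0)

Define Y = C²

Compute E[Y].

E[C²] = Var(C) + (E[C])² = 0.04 + 0.04 = 0.08

0.08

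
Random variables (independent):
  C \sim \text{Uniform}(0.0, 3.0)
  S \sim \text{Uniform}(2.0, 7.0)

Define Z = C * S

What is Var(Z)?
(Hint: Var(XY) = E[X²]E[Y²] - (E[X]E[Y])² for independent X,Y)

Var(XY) = E[X²]E[Y²] - (E[X]E[Y])²
E[C] = 1.5, Var(C) = 0.75
E[S] = 4.5, Var(S) = 2.0833333
E[C²] = 0.75 + 1.5² = 3
E[S²] = 2.0833333 + 4.5² = 22.333333
Var(Z) = 3*22.333333 - (1.5*4.5)²
= 67 - 45.5625 = 21.4375

21.4375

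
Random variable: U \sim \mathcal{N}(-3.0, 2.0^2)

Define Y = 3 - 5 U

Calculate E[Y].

For Y = -5U + 3:
E[Y] = -5 * E[U] + 3
E[U] = -3.0 = -3
E[Y] = -5 * (-3) + 3 = 18

18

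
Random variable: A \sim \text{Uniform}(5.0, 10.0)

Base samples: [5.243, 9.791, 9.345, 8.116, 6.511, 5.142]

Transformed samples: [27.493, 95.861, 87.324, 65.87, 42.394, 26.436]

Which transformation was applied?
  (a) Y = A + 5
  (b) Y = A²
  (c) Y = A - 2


Checking option (b) Y = A²:
  A = 5.243 -> Y = 27.493 ✓
  A = 9.791 -> Y = 95.861 ✓
  A = 9.345 -> Y = 87.324 ✓
All samples match this transformation.

(b) A²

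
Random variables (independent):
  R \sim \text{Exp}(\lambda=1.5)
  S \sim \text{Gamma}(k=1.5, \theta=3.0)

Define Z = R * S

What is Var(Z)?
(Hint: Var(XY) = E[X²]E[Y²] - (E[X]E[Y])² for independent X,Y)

Var(XY) = E[X²]E[Y²] - (E[X]E[Y])²
E[R] = 0.66666667, Var(R) = 0.44444444
E[S] = 4.5, Var(S) = 13.5
E[R²] = 0.44444444 + 0.66666667² = 0.88888889
E[S²] = 13.5 + 4.5² = 33.75
Var(Z) = 0.88888889*33.75 - (0.66666667*4.5)²
= 30 - 9 = 21

21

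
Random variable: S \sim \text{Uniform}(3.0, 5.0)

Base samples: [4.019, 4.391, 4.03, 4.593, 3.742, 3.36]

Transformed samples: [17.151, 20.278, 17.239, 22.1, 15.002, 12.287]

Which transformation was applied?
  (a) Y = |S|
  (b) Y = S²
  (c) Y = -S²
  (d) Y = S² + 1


Checking option (d) Y = S² + 1:
  S = 4.019 -> Y = 17.151 ✓
  S = 4.391 -> Y = 20.278 ✓
  S = 4.03 -> Y = 17.239 ✓
All samples match this transformation.

(d) S² + 1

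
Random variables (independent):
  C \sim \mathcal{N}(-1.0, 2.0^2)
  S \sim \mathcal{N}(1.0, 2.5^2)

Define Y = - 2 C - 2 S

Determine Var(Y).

For independent RVs: Var(aX + bY) = a²Var(X) + b²Var(Y)
Var(C) = 4
Var(S) = 6.25
Var(Y) = (-2)²*4 + (-2)²*6.25
= 4*4 + 4*6.25 = 41

41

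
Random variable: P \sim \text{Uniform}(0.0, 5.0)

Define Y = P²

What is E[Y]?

E[P²] = Var(P) + (E[P])² = 2.0833333 + 6.25 = 8.3333333

8.3333333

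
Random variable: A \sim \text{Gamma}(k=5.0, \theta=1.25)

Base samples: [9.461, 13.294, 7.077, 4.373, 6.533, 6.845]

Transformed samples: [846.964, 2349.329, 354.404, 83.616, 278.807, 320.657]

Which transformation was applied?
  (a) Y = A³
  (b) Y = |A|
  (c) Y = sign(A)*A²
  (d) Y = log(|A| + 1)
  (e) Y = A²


Checking option (a) Y = A³:
  A = 9.461 -> Y = 846.964 ✓
  A = 13.294 -> Y = 2349.329 ✓
  A = 7.077 -> Y = 354.404 ✓
All samples match this transformation.

(a) A³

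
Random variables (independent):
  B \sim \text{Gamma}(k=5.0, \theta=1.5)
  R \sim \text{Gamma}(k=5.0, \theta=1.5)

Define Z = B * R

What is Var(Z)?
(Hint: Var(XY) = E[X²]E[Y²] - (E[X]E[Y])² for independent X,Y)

Var(XY) = E[X²]E[Y²] - (E[X]E[Y])²
E[B] = 7.5, Var(B) = 11.25
E[R] = 7.5, Var(R) = 11.25
E[B²] = 11.25 + 7.5² = 67.5
E[R²] = 11.25 + 7.5² = 67.5
Var(Z) = 67.5*67.5 - (7.5*7.5)²
= 4556.25 - 3164.0625 = 1392.1875

1392.1875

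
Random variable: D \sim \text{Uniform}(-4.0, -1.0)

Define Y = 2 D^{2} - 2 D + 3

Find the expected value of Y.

E[Y] = 2*E[D²] - 2*E[D] + 3
E[D] = -2.5
E[D²] = Var(D) + (E[D])² = 0.75 + 6.25 = 7
E[Y] = 2*7 - 2*(-2.5) + 3 = 22

22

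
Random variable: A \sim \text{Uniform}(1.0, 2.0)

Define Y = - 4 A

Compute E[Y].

For Y = -4A:
E[Y] = -4 * E[A]
E[A] = (1 + 2)/2 = 1.5
E[Y] = -4 * 1.5 = -6

-6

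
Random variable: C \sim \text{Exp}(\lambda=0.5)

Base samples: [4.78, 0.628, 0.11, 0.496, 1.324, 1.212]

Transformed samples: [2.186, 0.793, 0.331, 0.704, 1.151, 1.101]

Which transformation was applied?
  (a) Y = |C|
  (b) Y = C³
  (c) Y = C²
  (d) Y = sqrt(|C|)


Checking option (d) Y = sqrt(|C|):
  C = 4.78 -> Y = 2.186 ✓
  C = 0.628 -> Y = 0.793 ✓
  C = 0.11 -> Y = 0.331 ✓
All samples match this transformation.

(d) sqrt(|C|)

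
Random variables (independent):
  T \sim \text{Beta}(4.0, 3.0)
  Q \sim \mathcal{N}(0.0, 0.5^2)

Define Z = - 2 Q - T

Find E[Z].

E[Z] = -1*E[T] - 2*E[Q]
E[T] = 0.57142857
E[Q] = 0
E[Z] = -1*0.57142857 - 2*0 = -0.57142857

-0.57142857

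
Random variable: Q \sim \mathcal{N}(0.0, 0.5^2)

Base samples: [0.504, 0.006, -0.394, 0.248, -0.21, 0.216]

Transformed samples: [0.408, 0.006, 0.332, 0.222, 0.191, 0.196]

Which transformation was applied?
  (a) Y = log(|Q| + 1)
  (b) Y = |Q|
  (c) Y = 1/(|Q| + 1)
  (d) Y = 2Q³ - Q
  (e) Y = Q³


Checking option (a) Y = log(|Q| + 1):
  Q = 0.504 -> Y = 0.408 ✓
  Q = 0.006 -> Y = 0.006 ✓
  Q = -0.394 -> Y = 0.332 ✓
All samples match this transformation.

(a) log(|Q| + 1)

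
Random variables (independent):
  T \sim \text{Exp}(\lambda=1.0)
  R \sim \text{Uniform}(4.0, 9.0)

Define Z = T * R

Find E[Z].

For independent RVs: E[XY] = E[X]*E[Y]
E[T] = 1
E[R] = 6.5
E[Z] = 1 * 6.5 = 6.5

6.5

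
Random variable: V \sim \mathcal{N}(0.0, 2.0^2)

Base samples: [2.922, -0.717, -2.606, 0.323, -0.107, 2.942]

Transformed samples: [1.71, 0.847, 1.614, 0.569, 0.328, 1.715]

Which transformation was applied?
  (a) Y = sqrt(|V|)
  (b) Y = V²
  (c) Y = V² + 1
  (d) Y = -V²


Checking option (a) Y = sqrt(|V|):
  V = 2.922 -> Y = 1.71 ✓
  V = -0.717 -> Y = 0.847 ✓
  V = -2.606 -> Y = 1.614 ✓
All samples match this transformation.

(a) sqrt(|V|)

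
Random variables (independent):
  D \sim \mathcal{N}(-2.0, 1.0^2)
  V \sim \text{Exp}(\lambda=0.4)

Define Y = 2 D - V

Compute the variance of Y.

For independent RVs: Var(aX + bY) = a²Var(X) + b²Var(Y)
Var(D) = 1
Var(V) = 6.25
Var(Y) = 2²*1 + (-1)²*6.25
= 4*1 + 1*6.25 = 10.25

10.25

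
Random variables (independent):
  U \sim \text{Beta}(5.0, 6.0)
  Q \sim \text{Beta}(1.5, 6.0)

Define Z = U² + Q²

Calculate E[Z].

E[Z] = E[U²] + E[Q²]
E[U²] = Var(U) + E[U]² = 0.020661157 + 0.20661157 = 0.22727273
E[Q²] = Var(Q) + E[Q]² = 0.018823529 + 0.04 = 0.058823529
E[Z] = 0.22727273 + 0.058823529 = 0.28609626

0.28609626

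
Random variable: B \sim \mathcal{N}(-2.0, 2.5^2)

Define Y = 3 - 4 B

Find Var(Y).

For Y = aB + b: Var(Y) = a² * Var(B)
Var(B) = 2.5^2 = 6.25
Var(Y) = (-4)² * 6.25 = 16 * 6.25 = 100

100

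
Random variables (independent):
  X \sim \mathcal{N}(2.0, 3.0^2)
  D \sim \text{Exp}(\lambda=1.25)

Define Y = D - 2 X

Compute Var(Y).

For independent RVs: Var(aX + bY) = a²Var(X) + b²Var(Y)
Var(X) = 9
Var(D) = 0.64
Var(Y) = (-2)²*9 + 1²*0.64
= 4*9 + 1*0.64 = 36.64

36.64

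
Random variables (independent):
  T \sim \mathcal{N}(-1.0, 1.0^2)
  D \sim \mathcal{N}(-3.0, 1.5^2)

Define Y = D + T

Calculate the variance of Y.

For independent RVs: Var(aX + bY) = a²Var(X) + b²Var(Y)
Var(T) = 1
Var(D) = 2.25
Var(Y) = 1²*1 + 1²*2.25
= 1*1 + 1*2.25 = 3.25

3.25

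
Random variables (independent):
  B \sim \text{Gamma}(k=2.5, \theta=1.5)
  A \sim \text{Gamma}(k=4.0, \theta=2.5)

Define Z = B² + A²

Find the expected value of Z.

E[Z] = E[B²] + E[A²]
E[B²] = Var(B) + E[B]² = 5.625 + 14.0625 = 19.6875
E[A²] = Var(A) + E[A]² = 25 + 100 = 125
E[Z] = 19.6875 + 125 = 144.6875

144.6875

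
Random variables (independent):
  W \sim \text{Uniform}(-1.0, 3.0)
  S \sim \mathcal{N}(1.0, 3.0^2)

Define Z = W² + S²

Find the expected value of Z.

E[Z] = E[W²] + E[S²]
E[W²] = Var(W) + E[W]² = 1.3333333 + 1 = 2.3333333
E[S²] = Var(S) + E[S]² = 9 + 1 = 10
E[Z] = 2.3333333 + 10 = 12.333333

12.333333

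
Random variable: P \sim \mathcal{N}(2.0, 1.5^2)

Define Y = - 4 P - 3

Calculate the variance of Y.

For Y = aP + b: Var(Y) = a² * Var(P)
Var(P) = 1.5^2 = 2.25
Var(Y) = (-4)² * 2.25 = 16 * 2.25 = 36

36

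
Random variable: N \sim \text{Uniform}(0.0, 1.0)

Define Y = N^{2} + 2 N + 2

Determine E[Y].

E[Y] = 1*E[N²] + 2*E[N] + 2
E[N] = 0.5
E[N²] = Var(N) + (E[N])² = 0.083333333 + 0.25 = 0.33333333
E[Y] = 1*0.33333333 + 2*0.5 + 2 = 3.3333333

3.3333333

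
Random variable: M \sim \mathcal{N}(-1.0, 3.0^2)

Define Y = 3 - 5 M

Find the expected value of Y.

For Y = -5M + 3:
E[Y] = -5 * E[M] + 3
E[M] = -1.0 = -1
E[Y] = -5 * (-1) + 3 = 8

8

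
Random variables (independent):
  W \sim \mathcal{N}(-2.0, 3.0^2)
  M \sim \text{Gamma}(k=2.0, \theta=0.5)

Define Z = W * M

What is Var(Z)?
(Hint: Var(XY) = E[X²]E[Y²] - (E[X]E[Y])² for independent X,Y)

Var(XY) = E[X²]E[Y²] - (E[X]E[Y])²
E[W] = -2, Var(W) = 9
E[M] = 1, Var(M) = 0.5
E[W²] = 9 + (-2)² = 13
E[M²] = 0.5 + 1² = 1.5
Var(Z) = 13*1.5 - (-2*1)²
= 19.5 - 4 = 15.5

15.5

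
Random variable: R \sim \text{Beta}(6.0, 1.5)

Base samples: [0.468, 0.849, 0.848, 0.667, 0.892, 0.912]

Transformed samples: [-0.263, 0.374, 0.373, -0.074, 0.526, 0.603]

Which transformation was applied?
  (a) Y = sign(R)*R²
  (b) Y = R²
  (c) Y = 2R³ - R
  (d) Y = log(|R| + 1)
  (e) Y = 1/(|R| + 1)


Checking option (c) Y = 2R³ - R:
  R = 0.468 -> Y = -0.263 ✓
  R = 0.849 -> Y = 0.374 ✓
  R = 0.848 -> Y = 0.373 ✓
All samples match this transformation.

(c) 2R³ - R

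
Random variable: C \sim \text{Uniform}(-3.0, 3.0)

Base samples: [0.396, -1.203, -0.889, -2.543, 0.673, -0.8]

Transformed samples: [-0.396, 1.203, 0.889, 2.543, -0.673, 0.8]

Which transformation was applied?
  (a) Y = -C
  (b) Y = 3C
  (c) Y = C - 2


Checking option (a) Y = -C:
  C = 0.396 -> Y = -0.396 ✓
  C = -1.203 -> Y = 1.203 ✓
  C = -0.889 -> Y = 0.889 ✓
All samples match this transformation.

(a) -C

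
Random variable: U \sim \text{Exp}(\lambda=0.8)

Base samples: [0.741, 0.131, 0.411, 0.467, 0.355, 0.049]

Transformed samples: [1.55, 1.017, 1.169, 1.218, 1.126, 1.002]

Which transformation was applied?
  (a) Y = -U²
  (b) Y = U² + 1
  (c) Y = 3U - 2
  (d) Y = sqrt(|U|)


Checking option (b) Y = U² + 1:
  U = 0.741 -> Y = 1.55 ✓
  U = 0.131 -> Y = 1.017 ✓
  U = 0.411 -> Y = 1.169 ✓
All samples match this transformation.

(b) U² + 1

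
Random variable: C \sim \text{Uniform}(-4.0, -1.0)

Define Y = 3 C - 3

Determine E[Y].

For Y = 3C - 3:
E[Y] = 3 * E[C] - 3
E[C] = (-4 - 1)/2 = -2.5
E[Y] = 3 * (-2.5) - 3 = -10.5

-10.5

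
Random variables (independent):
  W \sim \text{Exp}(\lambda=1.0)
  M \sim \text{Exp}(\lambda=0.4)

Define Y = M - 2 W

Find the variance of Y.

For independent RVs: Var(aX + bY) = a²Var(X) + b²Var(Y)
Var(W) = 1
Var(M) = 6.25
Var(Y) = (-2)²*1 + 1²*6.25
= 4*1 + 1*6.25 = 10.25

10.25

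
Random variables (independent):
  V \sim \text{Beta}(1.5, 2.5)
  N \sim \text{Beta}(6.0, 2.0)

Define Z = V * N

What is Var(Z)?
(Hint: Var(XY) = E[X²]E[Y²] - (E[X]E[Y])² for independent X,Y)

Var(XY) = E[X²]E[Y²] - (E[X]E[Y])²
E[V] = 0.375, Var(V) = 0.046875
E[N] = 0.75, Var(N) = 0.020833333
E[V²] = 0.046875 + 0.375² = 0.1875
E[N²] = 0.020833333 + 0.75² = 0.58333333
Var(Z) = 0.1875*0.58333333 - (0.375*0.75)²
= 0.109375 - 0.079101562 = 0.030273438

0.030273438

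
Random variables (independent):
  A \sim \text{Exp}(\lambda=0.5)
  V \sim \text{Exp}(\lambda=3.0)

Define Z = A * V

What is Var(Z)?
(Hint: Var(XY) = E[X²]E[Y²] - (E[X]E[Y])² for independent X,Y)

Var(XY) = E[X²]E[Y²] - (E[X]E[Y])²
E[A] = 2, Var(A) = 4
E[V] = 0.33333333, Var(V) = 0.11111111
E[A²] = 4 + 2² = 8
E[V²] = 0.11111111 + 0.33333333² = 0.22222222
Var(Z) = 8*0.22222222 - (2*0.33333333)²
= 1.7777778 - 0.44444444 = 1.3333333

1.3333333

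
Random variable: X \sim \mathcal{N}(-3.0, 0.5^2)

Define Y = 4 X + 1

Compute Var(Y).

For Y = aX + b: Var(Y) = a² * Var(X)
Var(X) = 0.5^2 = 0.25
Var(Y) = 4² * 0.25 = 16 * 0.25 = 4

4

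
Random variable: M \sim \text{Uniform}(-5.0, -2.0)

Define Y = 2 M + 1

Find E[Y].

For Y = 2M + 1:
E[Y] = 2 * E[M] + 1
E[M] = (-5 - 2)/2 = -3.5
E[Y] = 2 * (-3.5) + 1 = -6

-6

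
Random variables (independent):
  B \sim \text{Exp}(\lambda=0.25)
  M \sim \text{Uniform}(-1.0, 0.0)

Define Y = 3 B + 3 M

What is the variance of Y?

For independent RVs: Var(aX + bY) = a²Var(X) + b²Var(Y)
Var(B) = 16
Var(M) = 0.083333333
Var(Y) = 3²*16 + 3²*0.083333333
= 9*16 + 9*0.083333333 = 144.75

144.75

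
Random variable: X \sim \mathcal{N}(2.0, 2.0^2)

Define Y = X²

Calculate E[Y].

Using E[X²] = Var(X) + (E[X])²:
E[X] = 2
Var(X) = 2.0^2 = 4
E[X²] = 4 + 2² = 4 + 4 = 8

8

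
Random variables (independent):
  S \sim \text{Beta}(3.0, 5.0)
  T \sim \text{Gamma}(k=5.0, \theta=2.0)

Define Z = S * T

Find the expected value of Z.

For independent RVs: E[XY] = E[X]*E[Y]
E[S] = 0.375
E[T] = 10
E[Z] = 0.375 * 10 = 3.75

3.75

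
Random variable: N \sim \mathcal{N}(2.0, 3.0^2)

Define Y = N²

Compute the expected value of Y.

E[N²] = Var(N) + (E[N])² = 9 + 4 = 13

13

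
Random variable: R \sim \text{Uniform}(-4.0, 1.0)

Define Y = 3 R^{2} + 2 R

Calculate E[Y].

E[Y] = 3*E[R²] + 2*E[R]
E[R] = -1.5
E[R²] = Var(R) + (E[R])² = 2.0833333 + 2.25 = 4.3333333
E[Y] = 3*4.3333333 + 2*(-1.5) = 10

10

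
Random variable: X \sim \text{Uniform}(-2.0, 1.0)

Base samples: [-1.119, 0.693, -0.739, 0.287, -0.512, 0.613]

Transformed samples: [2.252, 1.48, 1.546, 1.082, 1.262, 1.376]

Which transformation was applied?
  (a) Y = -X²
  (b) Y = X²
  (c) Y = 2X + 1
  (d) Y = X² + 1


Checking option (d) Y = X² + 1:
  X = -1.119 -> Y = 2.252 ✓
  X = 0.693 -> Y = 1.48 ✓
  X = -0.739 -> Y = 1.546 ✓
All samples match this transformation.

(d) X² + 1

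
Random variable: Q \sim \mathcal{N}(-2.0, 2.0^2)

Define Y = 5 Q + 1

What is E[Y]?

For Y = 5Q + 1:
E[Y] = 5 * E[Q] + 1
E[Q] = -2.0 = -2
E[Y] = 5 * (-2) + 1 = -9

-9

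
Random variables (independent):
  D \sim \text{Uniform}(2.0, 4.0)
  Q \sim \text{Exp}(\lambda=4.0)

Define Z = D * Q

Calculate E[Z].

For independent RVs: E[XY] = E[X]*E[Y]
E[D] = 3
E[Q] = 0.25
E[Z] = 3 * 0.25 = 0.75

0.75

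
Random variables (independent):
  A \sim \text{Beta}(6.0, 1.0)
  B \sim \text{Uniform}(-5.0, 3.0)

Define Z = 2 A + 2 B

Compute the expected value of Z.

E[Z] = 2*E[A] + 2*E[B]
E[A] = 0.85714286
E[B] = -1
E[Z] = 2*0.85714286 + 2*(-1) = -0.28571429

-0.28571429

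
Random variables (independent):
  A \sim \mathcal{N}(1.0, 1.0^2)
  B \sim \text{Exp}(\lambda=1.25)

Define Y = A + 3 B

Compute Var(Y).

For independent RVs: Var(aX + bY) = a²Var(X) + b²Var(Y)
Var(A) = 1
Var(B) = 0.64
Var(Y) = 1²*1 + 3²*0.64
= 1*1 + 9*0.64 = 6.76

6.76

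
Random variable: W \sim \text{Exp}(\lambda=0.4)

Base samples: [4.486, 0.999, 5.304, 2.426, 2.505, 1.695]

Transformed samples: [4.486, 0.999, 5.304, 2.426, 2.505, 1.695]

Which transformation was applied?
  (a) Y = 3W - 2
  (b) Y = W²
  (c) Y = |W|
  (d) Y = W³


Checking option (c) Y = |W|:
  W = 4.486 -> Y = 4.486 ✓
  W = 0.999 -> Y = 0.999 ✓
  W = 5.304 -> Y = 5.304 ✓
All samples match this transformation.

(c) |W|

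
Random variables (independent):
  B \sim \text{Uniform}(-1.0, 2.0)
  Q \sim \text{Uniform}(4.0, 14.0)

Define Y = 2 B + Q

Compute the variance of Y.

For independent RVs: Var(aX + bY) = a²Var(X) + b²Var(Y)
Var(B) = 0.75
Var(Q) = 8.3333333
Var(Y) = 2²*0.75 + 1²*8.3333333
= 4*0.75 + 1*8.3333333 = 11.333333

11.333333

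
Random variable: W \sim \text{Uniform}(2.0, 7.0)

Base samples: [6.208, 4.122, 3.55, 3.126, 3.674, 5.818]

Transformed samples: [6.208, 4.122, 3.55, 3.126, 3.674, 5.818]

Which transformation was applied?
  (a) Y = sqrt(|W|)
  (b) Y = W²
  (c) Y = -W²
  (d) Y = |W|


Checking option (d) Y = |W|:
  W = 6.208 -> Y = 6.208 ✓
  W = 4.122 -> Y = 4.122 ✓
  W = 3.55 -> Y = 3.55 ✓
All samples match this transformation.

(d) |W|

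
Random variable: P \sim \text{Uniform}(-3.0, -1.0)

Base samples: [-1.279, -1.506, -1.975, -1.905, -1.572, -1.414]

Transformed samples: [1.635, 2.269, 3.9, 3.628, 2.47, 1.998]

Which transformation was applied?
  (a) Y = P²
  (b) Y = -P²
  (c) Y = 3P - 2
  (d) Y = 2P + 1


Checking option (a) Y = P²:
  P = -1.279 -> Y = 1.635 ✓
  P = -1.506 -> Y = 2.269 ✓
  P = -1.975 -> Y = 3.9 ✓
All samples match this transformation.

(a) P²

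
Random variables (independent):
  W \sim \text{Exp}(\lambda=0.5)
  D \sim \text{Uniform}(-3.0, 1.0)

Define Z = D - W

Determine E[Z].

E[Z] = -1*E[W] + 1*E[D]
E[W] = 2
E[D] = -1
E[Z] = -1*2 + 1*(-1) = -3

-3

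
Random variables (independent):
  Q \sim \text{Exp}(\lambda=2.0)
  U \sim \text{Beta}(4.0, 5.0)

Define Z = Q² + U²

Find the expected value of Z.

E[Z] = E[Q²] + E[U²]
E[Q²] = Var(Q) + E[Q]² = 0.25 + 0.25 = 0.5
E[U²] = Var(U) + E[U]² = 0.024691358 + 0.19753086 = 0.22222222
E[Z] = 0.5 + 0.22222222 = 0.72222222

0.72222222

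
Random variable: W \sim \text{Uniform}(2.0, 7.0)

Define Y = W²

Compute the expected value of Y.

E[W²] = Var(W) + (E[W])² = 2.0833333 + 20.25 = 22.333333

22.333333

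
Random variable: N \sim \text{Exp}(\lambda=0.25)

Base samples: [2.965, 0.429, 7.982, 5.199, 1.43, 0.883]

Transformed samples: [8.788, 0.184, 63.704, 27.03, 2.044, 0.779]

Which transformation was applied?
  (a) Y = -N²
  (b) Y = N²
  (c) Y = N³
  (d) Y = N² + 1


Checking option (b) Y = N²:
  N = 2.965 -> Y = 8.788 ✓
  N = 0.429 -> Y = 0.184 ✓
  N = 7.982 -> Y = 63.704 ✓
All samples match this transformation.

(b) N²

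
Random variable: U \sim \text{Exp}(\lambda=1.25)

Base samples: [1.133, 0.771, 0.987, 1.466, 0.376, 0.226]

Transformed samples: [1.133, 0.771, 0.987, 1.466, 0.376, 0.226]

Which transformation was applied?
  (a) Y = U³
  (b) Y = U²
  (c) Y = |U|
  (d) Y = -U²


Checking option (c) Y = |U|:
  U = 1.133 -> Y = 1.133 ✓
  U = 0.771 -> Y = 0.771 ✓
  U = 0.987 -> Y = 0.987 ✓
All samples match this transformation.

(c) |U|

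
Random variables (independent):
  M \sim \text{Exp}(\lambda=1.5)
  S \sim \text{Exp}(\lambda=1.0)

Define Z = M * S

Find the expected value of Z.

For independent RVs: E[XY] = E[X]*E[Y]
E[M] = 0.66666667
E[S] = 1
E[Z] = 0.66666667 * 1 = 0.66666667

0.66666667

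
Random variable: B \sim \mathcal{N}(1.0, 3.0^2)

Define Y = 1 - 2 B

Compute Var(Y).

For Y = aB + b: Var(Y) = a² * Var(B)
Var(B) = 3.0^2 = 9
Var(Y) = (-2)² * 9 = 4 * 9 = 36

36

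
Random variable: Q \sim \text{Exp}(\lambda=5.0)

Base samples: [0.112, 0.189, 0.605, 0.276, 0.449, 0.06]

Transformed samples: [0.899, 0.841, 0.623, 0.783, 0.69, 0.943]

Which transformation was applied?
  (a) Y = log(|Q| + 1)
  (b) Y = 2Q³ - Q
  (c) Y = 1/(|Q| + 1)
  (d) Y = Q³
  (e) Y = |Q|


Checking option (c) Y = 1/(|Q| + 1):
  Q = 0.112 -> Y = 0.899 ✓
  Q = 0.189 -> Y = 0.841 ✓
  Q = 0.605 -> Y = 0.623 ✓
All samples match this transformation.

(c) 1/(|Q| + 1)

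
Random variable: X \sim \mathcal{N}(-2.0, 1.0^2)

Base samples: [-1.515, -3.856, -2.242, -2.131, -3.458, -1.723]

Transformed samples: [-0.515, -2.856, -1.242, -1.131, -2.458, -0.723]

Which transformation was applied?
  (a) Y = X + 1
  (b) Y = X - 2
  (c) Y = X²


Checking option (a) Y = X + 1:
  X = -1.515 -> Y = -0.515 ✓
  X = -3.856 -> Y = -2.856 ✓
  X = -2.242 -> Y = -1.242 ✓
All samples match this transformation.

(a) X + 1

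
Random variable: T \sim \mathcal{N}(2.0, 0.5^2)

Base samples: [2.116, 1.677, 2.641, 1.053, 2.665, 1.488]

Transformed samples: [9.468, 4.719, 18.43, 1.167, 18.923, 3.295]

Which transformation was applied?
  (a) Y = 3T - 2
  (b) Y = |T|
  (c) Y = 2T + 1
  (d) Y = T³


Checking option (d) Y = T³:
  T = 2.116 -> Y = 9.468 ✓
  T = 1.677 -> Y = 4.719 ✓
  T = 2.641 -> Y = 18.43 ✓
All samples match this transformation.

(d) T³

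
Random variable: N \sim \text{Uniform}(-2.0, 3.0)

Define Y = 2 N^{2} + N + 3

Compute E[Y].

E[Y] = 2*E[N²] + 1*E[N] + 3
E[N] = 0.5
E[N²] = Var(N) + (E[N])² = 2.0833333 + 0.25 = 2.3333333
E[Y] = 2*2.3333333 + 1*0.5 + 3 = 8.1666667

8.1666667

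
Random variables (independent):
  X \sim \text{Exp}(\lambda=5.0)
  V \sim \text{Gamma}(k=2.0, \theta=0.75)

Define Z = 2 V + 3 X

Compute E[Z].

E[Z] = 3*E[X] + 2*E[V]
E[X] = 0.2
E[V] = 1.5
E[Z] = 3*0.2 + 2*1.5 = 3.6

3.6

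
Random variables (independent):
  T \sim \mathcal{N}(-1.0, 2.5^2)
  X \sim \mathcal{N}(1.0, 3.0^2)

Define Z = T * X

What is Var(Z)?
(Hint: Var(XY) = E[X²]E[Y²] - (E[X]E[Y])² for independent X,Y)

Var(XY) = E[X²]E[Y²] - (E[X]E[Y])²
E[T] = -1, Var(T) = 6.25
E[X] = 1, Var(X) = 9
E[T²] = 6.25 + (-1)² = 7.25
E[X²] = 9 + 1² = 10
Var(Z) = 7.25*10 - (-1*1)²
= 72.5 - 1 = 71.5

71.5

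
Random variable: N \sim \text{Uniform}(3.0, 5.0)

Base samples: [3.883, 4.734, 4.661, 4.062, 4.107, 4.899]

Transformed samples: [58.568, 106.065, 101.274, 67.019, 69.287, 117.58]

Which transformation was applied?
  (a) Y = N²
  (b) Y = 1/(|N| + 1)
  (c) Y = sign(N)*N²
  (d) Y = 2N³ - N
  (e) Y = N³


Checking option (e) Y = N³:
  N = 3.883 -> Y = 58.568 ✓
  N = 4.734 -> Y = 106.065 ✓
  N = 4.661 -> Y = 101.274 ✓
All samples match this transformation.

(e) N³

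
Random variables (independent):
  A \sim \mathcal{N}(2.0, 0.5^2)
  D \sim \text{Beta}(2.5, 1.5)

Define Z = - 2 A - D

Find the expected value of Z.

E[Z] = -2*E[A] - 1*E[D]
E[A] = 2
E[D] = 0.625
E[Z] = -2*2 - 1*0.625 = -4.625

-4.625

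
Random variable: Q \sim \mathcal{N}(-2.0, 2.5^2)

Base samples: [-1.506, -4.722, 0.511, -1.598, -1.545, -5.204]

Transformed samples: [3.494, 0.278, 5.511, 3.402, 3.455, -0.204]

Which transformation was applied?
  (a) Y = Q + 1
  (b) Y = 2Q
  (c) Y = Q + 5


Checking option (c) Y = Q + 5:
  Q = -1.506 -> Y = 3.494 ✓
  Q = -4.722 -> Y = 0.278 ✓
  Q = 0.511 -> Y = 5.511 ✓
All samples match this transformation.

(c) Q + 5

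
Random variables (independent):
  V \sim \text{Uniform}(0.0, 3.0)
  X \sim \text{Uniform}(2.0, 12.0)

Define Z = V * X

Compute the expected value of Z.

For independent RVs: E[XY] = E[X]*E[Y]
E[V] = 1.5
E[X] = 7
E[Z] = 1.5 * 7 = 10.5

10.5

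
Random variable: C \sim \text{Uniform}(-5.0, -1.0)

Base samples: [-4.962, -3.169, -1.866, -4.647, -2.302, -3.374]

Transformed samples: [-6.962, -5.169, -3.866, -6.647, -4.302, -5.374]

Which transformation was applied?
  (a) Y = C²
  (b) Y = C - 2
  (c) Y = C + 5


Checking option (b) Y = C - 2:
  C = -4.962 -> Y = -6.962 ✓
  C = -3.169 -> Y = -5.169 ✓
  C = -1.866 -> Y = -3.866 ✓
All samples match this transformation.

(b) C - 2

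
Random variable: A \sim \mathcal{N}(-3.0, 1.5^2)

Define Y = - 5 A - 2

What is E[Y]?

For Y = -5A - 2:
E[Y] = -5 * E[A] - 2
E[A] = -3.0 = -3
E[Y] = -5 * (-3) - 2 = 13

13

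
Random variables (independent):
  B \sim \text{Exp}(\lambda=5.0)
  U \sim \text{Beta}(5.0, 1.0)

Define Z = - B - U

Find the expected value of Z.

E[Z] = -1*E[B] - 1*E[U]
E[B] = 0.2
E[U] = 0.83333333
E[Z] = -1*0.2 - 1*0.83333333 = -1.0333333

-1.0333333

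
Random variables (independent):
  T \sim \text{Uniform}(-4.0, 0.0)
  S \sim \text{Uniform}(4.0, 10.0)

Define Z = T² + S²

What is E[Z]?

E[Z] = E[T²] + E[S²]
E[T²] = Var(T) + E[T]² = 1.3333333 + 4 = 5.3333333
E[S²] = Var(S) + E[S]² = 3 + 49 = 52
E[Z] = 5.3333333 + 52 = 57.333333

57.333333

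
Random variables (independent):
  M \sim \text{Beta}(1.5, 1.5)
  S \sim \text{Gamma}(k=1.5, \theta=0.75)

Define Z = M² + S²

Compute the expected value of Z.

E[Z] = E[M²] + E[S²]
E[M²] = Var(M) + E[M]² = 0.0625 + 0.25 = 0.3125
E[S²] = Var(S) + E[S]² = 0.84375 + 1.265625 = 2.109375
E[Z] = 0.3125 + 2.109375 = 2.421875

2.421875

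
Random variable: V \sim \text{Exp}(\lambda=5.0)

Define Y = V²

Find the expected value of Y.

E[V²] = Var(V) + (E[V])² = 0.04 + 0.04 = 0.08

0.08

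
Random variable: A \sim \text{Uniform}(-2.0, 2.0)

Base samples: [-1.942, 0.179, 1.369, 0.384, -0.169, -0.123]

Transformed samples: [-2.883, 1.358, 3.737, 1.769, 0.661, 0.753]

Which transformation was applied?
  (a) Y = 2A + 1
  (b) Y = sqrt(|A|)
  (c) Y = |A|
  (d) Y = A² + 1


Checking option (a) Y = 2A + 1:
  A = -1.942 -> Y = -2.883 ✓
  A = 0.179 -> Y = 1.358 ✓
  A = 1.369 -> Y = 3.737 ✓
All samples match this transformation.

(a) 2A + 1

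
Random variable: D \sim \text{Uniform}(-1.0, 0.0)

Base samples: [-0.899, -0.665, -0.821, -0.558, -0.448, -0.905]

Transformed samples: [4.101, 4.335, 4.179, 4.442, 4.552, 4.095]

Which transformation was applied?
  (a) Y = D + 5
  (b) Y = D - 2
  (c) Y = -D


Checking option (a) Y = D + 5:
  D = -0.899 -> Y = 4.101 ✓
  D = -0.665 -> Y = 4.335 ✓
  D = -0.821 -> Y = 4.179 ✓
All samples match this transformation.

(a) D + 5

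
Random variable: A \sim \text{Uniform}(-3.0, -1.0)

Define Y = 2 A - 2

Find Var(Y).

For Y = aA + b: Var(Y) = a² * Var(A)
Var(A) = (-1 + 3)^2/12 = 0.33333333
Var(Y) = 2² * 0.33333333 = 4 * 0.33333333 = 1.3333333

1.3333333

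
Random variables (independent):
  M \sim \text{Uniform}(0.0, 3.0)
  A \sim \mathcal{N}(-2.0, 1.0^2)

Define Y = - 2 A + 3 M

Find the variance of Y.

For independent RVs: Var(aX + bY) = a²Var(X) + b²Var(Y)
Var(M) = 0.75
Var(A) = 1
Var(Y) = 3²*0.75 + (-2)²*1
= 9*0.75 + 4*1 = 10.75

10.75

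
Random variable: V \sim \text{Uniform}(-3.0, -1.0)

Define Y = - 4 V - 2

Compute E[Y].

For Y = -4V - 2:
E[Y] = -4 * E[V] - 2
E[V] = (-3 - 1)/2 = -2
E[Y] = -4 * (-2) - 2 = 6

6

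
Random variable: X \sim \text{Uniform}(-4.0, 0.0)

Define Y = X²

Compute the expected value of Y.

E[X²] = Var(X) + (E[X])² = 1.3333333 + 4 = 5.3333333

5.3333333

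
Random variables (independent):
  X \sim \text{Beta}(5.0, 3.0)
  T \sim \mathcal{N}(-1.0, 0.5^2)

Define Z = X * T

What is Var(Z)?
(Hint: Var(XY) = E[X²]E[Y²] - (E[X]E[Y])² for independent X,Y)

Var(XY) = E[X²]E[Y²] - (E[X]E[Y])²
E[X] = 0.625, Var(X) = 0.026041667
E[T] = -1, Var(T) = 0.25
E[X²] = 0.026041667 + 0.625² = 0.41666667
E[T²] = 0.25 + (-1)² = 1.25
Var(Z) = 0.41666667*1.25 - (0.625*(-1))²
= 0.52083333 - 0.390625 = 0.13020833

0.13020833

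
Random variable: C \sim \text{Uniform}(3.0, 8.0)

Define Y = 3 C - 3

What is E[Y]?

For Y = 3C - 3:
E[Y] = 3 * E[C] - 3
E[C] = (3 + 8)/2 = 5.5
E[Y] = 3 * 5.5 - 3 = 13.5

13.5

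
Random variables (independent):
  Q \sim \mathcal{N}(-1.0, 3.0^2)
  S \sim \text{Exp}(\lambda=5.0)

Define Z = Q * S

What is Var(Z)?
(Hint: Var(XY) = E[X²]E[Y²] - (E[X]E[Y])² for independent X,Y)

Var(XY) = E[X²]E[Y²] - (E[X]E[Y])²
E[Q] = -1, Var(Q) = 9
E[S] = 0.2, Var(S) = 0.04
E[Q²] = 9 + (-1)² = 10
E[S²] = 0.04 + 0.2² = 0.08
Var(Z) = 10*0.08 - (-1*0.2)²
= 0.8 - 0.04 = 0.76

0.76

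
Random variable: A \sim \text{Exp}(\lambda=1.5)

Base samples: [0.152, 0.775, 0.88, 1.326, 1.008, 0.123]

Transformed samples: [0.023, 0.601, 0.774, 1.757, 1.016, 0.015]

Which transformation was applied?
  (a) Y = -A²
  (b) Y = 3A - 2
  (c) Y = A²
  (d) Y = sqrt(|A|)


Checking option (c) Y = A²:
  A = 0.152 -> Y = 0.023 ✓
  A = 0.775 -> Y = 0.601 ✓
  A = 0.88 -> Y = 0.774 ✓
All samples match this transformation.

(c) A²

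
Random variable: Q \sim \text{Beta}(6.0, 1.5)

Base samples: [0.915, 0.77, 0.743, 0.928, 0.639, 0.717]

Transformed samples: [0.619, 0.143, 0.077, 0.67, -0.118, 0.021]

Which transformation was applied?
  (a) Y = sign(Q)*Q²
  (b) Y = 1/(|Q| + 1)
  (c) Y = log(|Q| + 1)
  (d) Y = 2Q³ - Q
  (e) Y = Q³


Checking option (d) Y = 2Q³ - Q:
  Q = 0.915 -> Y = 0.619 ✓
  Q = 0.77 -> Y = 0.143 ✓
  Q = 0.743 -> Y = 0.077 ✓
All samples match this transformation.

(d) 2Q³ - Q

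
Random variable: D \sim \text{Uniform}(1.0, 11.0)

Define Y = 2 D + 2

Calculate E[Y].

For Y = 2D + 2:
E[Y] = 2 * E[D] + 2
E[D] = (1 + 11)/2 = 6
E[Y] = 2 * 6 + 2 = 14

14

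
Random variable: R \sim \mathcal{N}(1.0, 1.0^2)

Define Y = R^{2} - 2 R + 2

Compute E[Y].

E[Y] = 1*E[R²] - 2*E[R] + 2
E[R] = 1
E[R²] = Var(R) + (E[R])² = 1 + 1 = 2
E[Y] = 1*2 - 2*1 + 2 = 2

2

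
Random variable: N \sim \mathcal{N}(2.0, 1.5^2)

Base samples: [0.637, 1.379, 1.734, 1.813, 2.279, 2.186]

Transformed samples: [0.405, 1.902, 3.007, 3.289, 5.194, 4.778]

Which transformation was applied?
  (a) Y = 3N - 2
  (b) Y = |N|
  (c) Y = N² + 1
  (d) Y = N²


Checking option (d) Y = N²:
  N = 0.637 -> Y = 0.405 ✓
  N = 1.379 -> Y = 1.902 ✓
  N = 1.734 -> Y = 3.007 ✓
All samples match this transformation.

(d) N²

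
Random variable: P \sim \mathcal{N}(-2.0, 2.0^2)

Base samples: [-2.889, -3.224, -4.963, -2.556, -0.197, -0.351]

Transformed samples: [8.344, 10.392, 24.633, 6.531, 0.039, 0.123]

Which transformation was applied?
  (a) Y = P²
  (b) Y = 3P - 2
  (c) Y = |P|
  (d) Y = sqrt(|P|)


Checking option (a) Y = P²:
  P = -2.889 -> Y = 8.344 ✓
  P = -3.224 -> Y = 10.392 ✓
  P = -4.963 -> Y = 24.633 ✓
All samples match this transformation.

(a) P²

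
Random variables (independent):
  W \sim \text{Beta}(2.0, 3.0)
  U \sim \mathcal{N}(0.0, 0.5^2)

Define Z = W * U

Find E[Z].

For independent RVs: E[XY] = E[X]*E[Y]
E[W] = 0.4
E[U] = 0
E[Z] = 0.4 * 0 = 0

0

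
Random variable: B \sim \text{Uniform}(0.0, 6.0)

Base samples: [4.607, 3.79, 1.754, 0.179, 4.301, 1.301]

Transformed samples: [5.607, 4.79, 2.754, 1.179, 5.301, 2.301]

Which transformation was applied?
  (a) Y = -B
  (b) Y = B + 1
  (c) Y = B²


Checking option (b) Y = B + 1:
  B = 4.607 -> Y = 5.607 ✓
  B = 3.79 -> Y = 4.79 ✓
  B = 1.754 -> Y = 2.754 ✓
All samples match this transformation.

(b) B + 1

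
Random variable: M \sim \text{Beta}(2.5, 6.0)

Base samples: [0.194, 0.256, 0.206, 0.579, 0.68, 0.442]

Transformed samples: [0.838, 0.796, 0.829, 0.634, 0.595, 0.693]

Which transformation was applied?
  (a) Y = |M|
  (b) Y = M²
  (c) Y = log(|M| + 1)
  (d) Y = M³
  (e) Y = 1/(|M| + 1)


Checking option (e) Y = 1/(|M| + 1):
  M = 0.194 -> Y = 0.838 ✓
  M = 0.256 -> Y = 0.796 ✓
  M = 0.206 -> Y = 0.829 ✓
All samples match this transformation.

(e) 1/(|M| + 1)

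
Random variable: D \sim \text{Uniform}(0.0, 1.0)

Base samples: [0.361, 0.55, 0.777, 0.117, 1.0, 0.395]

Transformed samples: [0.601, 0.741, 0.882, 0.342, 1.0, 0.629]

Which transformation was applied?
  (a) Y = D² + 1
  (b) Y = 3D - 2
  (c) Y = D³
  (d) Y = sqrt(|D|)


Checking option (d) Y = sqrt(|D|):
  D = 0.361 -> Y = 0.601 ✓
  D = 0.55 -> Y = 0.741 ✓
  D = 0.777 -> Y = 0.882 ✓
All samples match this transformation.

(d) sqrt(|D|)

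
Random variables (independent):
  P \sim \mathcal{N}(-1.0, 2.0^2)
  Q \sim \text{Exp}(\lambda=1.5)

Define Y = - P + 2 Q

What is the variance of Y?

For independent RVs: Var(aX + bY) = a²Var(X) + b²Var(Y)
Var(P) = 4
Var(Q) = 0.44444444
Var(Y) = (-1)²*4 + 2²*0.44444444
= 1*4 + 4*0.44444444 = 5.7777778

5.7777778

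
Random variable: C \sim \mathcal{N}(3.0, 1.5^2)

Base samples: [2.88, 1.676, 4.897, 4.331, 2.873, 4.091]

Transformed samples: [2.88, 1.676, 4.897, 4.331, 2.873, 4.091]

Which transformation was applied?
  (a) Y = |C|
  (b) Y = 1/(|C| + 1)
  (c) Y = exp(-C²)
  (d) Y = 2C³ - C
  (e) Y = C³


Checking option (a) Y = |C|:
  C = 2.88 -> Y = 2.88 ✓
  C = 1.676 -> Y = 1.676 ✓
  C = 4.897 -> Y = 4.897 ✓
All samples match this transformation.

(a) |C|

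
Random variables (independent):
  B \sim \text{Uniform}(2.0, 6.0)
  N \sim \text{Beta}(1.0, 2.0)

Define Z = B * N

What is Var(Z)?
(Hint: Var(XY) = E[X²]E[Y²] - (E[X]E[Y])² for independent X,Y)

Var(XY) = E[X²]E[Y²] - (E[X]E[Y])²
E[B] = 4, Var(B) = 1.3333333
E[N] = 0.33333333, Var(N) = 0.055555556
E[B²] = 1.3333333 + 4² = 17.333333
E[N²] = 0.055555556 + 0.33333333² = 0.16666667
Var(Z) = 17.333333*0.16666667 - (4*0.33333333)²
= 2.8888889 - 1.7777778 = 1.1111111

1.1111111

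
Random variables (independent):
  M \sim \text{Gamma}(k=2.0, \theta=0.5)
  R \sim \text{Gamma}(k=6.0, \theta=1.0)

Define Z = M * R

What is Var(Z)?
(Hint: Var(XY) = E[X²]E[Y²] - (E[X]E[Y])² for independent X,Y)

Var(XY) = E[X²]E[Y²] - (E[X]E[Y])²
E[M] = 1, Var(M) = 0.5
E[R] = 6, Var(R) = 6
E[M²] = 0.5 + 1² = 1.5
E[R²] = 6 + 6² = 42
Var(Z) = 1.5*42 - (1*6)²
= 63 - 36 = 27

27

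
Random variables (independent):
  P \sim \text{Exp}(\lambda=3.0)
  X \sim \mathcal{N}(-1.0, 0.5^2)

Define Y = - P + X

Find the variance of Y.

For independent RVs: Var(aX + bY) = a²Var(X) + b²Var(Y)
Var(P) = 0.11111111
Var(X) = 0.25
Var(Y) = (-1)²*0.11111111 + 1²*0.25
= 1*0.11111111 + 1*0.25 = 0.36111111

0.36111111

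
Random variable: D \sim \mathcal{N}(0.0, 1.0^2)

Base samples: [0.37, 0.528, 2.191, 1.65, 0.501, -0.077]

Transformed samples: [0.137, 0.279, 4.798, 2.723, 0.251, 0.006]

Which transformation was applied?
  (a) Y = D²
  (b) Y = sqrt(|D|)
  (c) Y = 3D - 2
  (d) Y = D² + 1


Checking option (a) Y = D²:
  D = 0.37 -> Y = 0.137 ✓
  D = 0.528 -> Y = 0.279 ✓
  D = 2.191 -> Y = 4.798 ✓
All samples match this transformation.

(a) D²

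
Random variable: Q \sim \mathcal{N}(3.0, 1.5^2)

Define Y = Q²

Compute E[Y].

E[Q²] = Var(Q) + (E[Q])² = 2.25 + 9 = 11.25

11.25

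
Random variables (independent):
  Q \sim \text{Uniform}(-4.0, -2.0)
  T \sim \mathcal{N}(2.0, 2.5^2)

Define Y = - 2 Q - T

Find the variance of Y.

For independent RVs: Var(aX + bY) = a²Var(X) + b²Var(Y)
Var(Q) = 0.33333333
Var(T) = 6.25
Var(Y) = (-2)²*0.33333333 + (-1)²*6.25
= 4*0.33333333 + 1*6.25 = 7.5833333

7.5833333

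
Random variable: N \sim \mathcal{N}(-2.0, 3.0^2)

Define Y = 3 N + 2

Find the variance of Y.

For Y = aN + b: Var(Y) = a² * Var(N)
Var(N) = 3.0^2 = 9
Var(Y) = 3² * 9 = 9 * 9 = 81

81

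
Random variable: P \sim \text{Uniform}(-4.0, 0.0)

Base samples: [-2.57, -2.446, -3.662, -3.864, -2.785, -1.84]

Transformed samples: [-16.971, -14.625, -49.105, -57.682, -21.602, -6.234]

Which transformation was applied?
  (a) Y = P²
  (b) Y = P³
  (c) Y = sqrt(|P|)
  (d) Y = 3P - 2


Checking option (b) Y = P³:
  P = -2.57 -> Y = -16.971 ✓
  P = -2.446 -> Y = -14.625 ✓
  P = -3.662 -> Y = -49.105 ✓
All samples match this transformation.

(b) P³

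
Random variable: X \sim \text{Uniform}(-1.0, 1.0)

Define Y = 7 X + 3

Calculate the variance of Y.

For Y = aX + b: Var(Y) = a² * Var(X)
Var(X) = (1 + 1)^2/12 = 0.33333333
Var(Y) = 7² * 0.33333333 = 49 * 0.33333333 = 16.333333

16.333333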